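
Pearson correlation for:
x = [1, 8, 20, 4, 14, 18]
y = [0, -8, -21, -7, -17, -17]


n=6, Σx=65, Σy=-70, Σxy=-1056, Σx²=1001, Σy²=1132
r = (6×(-1056) - 65×(-70))/√((6×1001 - 65²)(6×1132 - (-70)²))
= -1786/√(1781×1892) = -1786/√3369652 ≈ -1786/1835.6612 ≈ -0.9729

r ≈ -0.9729


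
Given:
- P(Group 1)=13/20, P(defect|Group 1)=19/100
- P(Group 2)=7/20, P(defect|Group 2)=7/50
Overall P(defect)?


P(B) = Σ P(B|Aᵢ)×P(Aᵢ)
  19/100×13/20 = 247/2000
  7/50×7/20 = 49/1000
Sum = 69/400

P(defect) = 69/400 ≈ 17.25%


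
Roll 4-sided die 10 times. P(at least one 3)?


P(no 3)^10 = (3/4)^10 = 59049/1048576
P(≥1) = 1 - 59049/1048576 = 989527/1048576

P = 989527/1048576 ≈ 94.37%


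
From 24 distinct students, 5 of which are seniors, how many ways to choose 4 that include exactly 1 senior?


Choose 1 of the 5 seniors and 3 of the other 19 students:
C(5,1)×C(19,3) = 5×969 = 4845

4845


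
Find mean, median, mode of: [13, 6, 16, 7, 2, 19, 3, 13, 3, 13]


Sorted: [2, 3, 3, 6, 7, 13, 13, 13, 16, 19]
Mean = 95/10 = 19/2
Median = 10
Freq: {13: 3, 6: 1, 16: 1, 7: 1, 2: 1, 19: 1, 3: 2}
Mode: [13]

Mean=19/2, Median=10, Mode=13


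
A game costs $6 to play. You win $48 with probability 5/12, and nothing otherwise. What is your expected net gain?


E[gain] = (48-6)×5/12 + (-6)×7/12
= 35/2 - 7/2 = 14

Expected net gain = $14 ≈ $14.00


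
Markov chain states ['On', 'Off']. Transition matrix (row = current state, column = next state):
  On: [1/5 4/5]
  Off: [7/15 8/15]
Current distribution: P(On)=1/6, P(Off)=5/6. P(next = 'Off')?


P(next=Off) = Σᵢ P(now=i)×P(i→Off)
= 1/6×4/5 + 5/6×8/15
= 2/15 + 4/9 = 26/45

P = 26/45 ≈ 0.5778


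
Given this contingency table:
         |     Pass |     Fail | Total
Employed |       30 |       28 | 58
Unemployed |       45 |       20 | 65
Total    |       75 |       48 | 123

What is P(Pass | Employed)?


P(Pass | Employed) = 30/(30+28) = 30/58 = 15/29

P(Pass|Employed) = 15/29 ≈ 51.72%


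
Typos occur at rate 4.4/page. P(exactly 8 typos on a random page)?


Poisson(λ=4.4): P(X=8) = e^(-λ)×λ^k/k!
= e^(-4.4) × 4.4^8 / 8!
≈ 0.0122773399 × 140482.236252 / 40320 ≈ 0.042776

P(X=8) ≈ 0.042776 ≈ 4.28%


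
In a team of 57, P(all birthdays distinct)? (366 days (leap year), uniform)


P(all different) = Π(366-i)/366 for i=0..56
= (366/366)×(365/366)×...×(310/366)
= 0.010010

P ≈ 0.0100 ≈ 1.00%


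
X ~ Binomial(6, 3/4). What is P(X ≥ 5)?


P(X ≥ 5) = Σ P(X=i) for i=5..6
P(X=5) = 729/2048
P(X=6) = 729/4096
Sum = 2187/4096

P(X ≥ 5) = 2187/4096 ≈ 53.39%


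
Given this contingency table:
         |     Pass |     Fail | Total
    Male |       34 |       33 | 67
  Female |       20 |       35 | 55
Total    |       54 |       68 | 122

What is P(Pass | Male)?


P(Pass | Male) = 34/(34+33) = 34/67

P(Pass|Male) = 34/67 ≈ 50.75%


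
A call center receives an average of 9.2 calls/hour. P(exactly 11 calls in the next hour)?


Poisson(λ=9.2): P(X=11) = e^(-λ)×λ^k/k!
= e^(-9.2) × 9.2^11 / 11!
≈ 0.0001010394018 × 39963737788.6 / 39916800 ≈ 0.101158

P(X=11) ≈ 0.101158 ≈ 10.12%


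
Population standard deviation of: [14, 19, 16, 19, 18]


Mean = 86/5
  (14-86/5)²=256/25
  (19-86/5)²=81/25
  (16-86/5)²=36/25
  (19-86/5)²=81/25
  (18-86/5)²=16/25
Σ(x-μ)² = 94/5
σ² = (94/5)/5 = 94/25

σ = √(94/25) ≈ 1.9391


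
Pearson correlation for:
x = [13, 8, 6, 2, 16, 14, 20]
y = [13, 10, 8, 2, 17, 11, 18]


n=7, Σx=79, Σy=79, Σxy=1087, Σx²=1125, Σy²=1071
r = (7×1087 - 79×79)/√((7×1125 - 79²)(7×1071 - 79²))
= 1368/√(1634×1256) = 1368/√2052304 ≈ 1368/1432.5865 ≈ 0.9549

r ≈ 0.9549


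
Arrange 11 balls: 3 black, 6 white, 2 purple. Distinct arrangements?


11!/(3!×6!×2!) = 4620

4620


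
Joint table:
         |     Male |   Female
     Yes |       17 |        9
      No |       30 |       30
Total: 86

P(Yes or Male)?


P(Yes∨Male) = P(Yes) + P(Male) - P(Yes∧Male)
= (26 + 47 - 17)/86 = 56/86 = 28/43

P = 28/43 ≈ 65.12%


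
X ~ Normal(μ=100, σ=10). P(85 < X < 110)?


z₁=(85-100)/10=-1.5, z₂=(110-100)/10=1.0
P = Φ(1.0) - Φ(-1.5) = 0.841345 - 0.066807 = 0.774538 ≈ 0.7745

P(85 < X < 110) ≈ 0.7745


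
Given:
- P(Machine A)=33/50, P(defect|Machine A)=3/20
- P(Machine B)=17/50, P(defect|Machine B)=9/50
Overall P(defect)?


P(B) = Σ P(B|Aᵢ)×P(Aᵢ)
  3/20×33/50 = 99/1000
  9/50×17/50 = 153/2500
Sum = 801/5000

P(defect) = 801/5000 ≈ 16.02%


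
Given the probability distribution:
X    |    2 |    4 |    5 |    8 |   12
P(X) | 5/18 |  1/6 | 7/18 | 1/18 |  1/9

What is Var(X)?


E[X] = 89/18
E[X²] = 595/18
Var(X) = E[X²] - (E[X])² = 595/18 - 7921/324 = 2789/324

Var(X) = 2789/324 ≈ 8.6080


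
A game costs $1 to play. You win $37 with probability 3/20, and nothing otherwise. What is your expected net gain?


E[gain] = (37-1)×3/20 + (-1)×17/20
= 27/5 - 17/20 = 91/20

Expected net gain = $91/20 ≈ $4.55


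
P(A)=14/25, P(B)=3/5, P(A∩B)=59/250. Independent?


P(A)×P(B) = 42/125
P(A∩B) = 59/250
Not equal → NOT independent

No, not independent


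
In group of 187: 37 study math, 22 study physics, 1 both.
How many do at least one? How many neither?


|A∪B| = 37+22-1 = 58
Neither = 187-58 = 129

At least one: 58; Neither: 129


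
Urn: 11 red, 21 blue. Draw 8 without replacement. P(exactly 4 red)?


Hypergeometric: C(11,4)×C(21,4)/C(32,8)
= 330×5985/10518300 = 4389/23374

P(X=4) = 4389/23374 ≈ 18.78%


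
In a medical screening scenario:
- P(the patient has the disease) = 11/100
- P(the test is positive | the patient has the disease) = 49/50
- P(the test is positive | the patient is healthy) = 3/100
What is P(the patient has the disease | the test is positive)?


Using Bayes' theorem:
P(A|B) = P(B|A)·P(A) / P(B)

P(the test is positive) = 49/50 × 11/100 + 3/100 × 89/100
= 539/5000 + 267/10000 = 269/2000

P(the patient has the disease|the test is positive) = (539/5000) / (269/2000) = 1078/1345

P(the patient has the disease|the test is positive) = 1078/1345 ≈ 80.15%


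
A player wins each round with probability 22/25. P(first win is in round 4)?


Geometric: P(X=4) = (1-p)^(k-1)×p = (3/25)^3×22/25 = 594/390625

P(X=4) = 594/390625 ≈ 0.15%


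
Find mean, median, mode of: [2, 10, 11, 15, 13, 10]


Sorted: [2, 10, 10, 11, 13, 15]
Mean = 61/6
Median = 21/2
Freq: {2: 1, 10: 2, 11: 1, 15: 1, 13: 1}
Mode: [10]

Mean=61/6, Median=21/2, Mode=10


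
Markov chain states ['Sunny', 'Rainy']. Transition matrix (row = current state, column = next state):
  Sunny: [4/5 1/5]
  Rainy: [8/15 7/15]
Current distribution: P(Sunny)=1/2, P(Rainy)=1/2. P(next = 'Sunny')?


P(next=Sunny) = Σᵢ P(now=i)×P(i→Sunny)
= 1/2×4/5 + 1/2×8/15
= 2/5 + 4/15 = 2/3

P = 2/3 ≈ 0.6667


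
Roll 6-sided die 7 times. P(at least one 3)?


P(no 3)^7 = (5/6)^7 = 78125/279936
P(≥1) = 1 - 78125/279936 = 201811/279936

P = 201811/279936 ≈ 72.09%


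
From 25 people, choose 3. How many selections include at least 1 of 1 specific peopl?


Complement: C(25,3) - C(24,3) = 2300 - 2024 = 276

276


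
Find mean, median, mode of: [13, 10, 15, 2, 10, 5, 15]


Sorted: [2, 5, 10, 10, 13, 15, 15]
Mean = 70/7 = 10
Median = 10
Freq: {13: 1, 10: 2, 15: 2, 2: 1, 5: 1}
Mode: [10, 15]

Mean=10, Median=10, Mode=[10, 15]


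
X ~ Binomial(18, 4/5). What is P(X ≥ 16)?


P(X ≥ 16) = Σ P(X=i) for i=16..18
P(X=16) = 657129996288/3814697265625
P(X=17) = 309237645312/3814697265625
P(X=18) = 68719476736/3814697265625
Sum = 1035087118336/3814697265625

P(X ≥ 16) = 1035087118336/3814697265625 ≈ 27.13%


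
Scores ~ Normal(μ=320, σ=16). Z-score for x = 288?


z = (x - μ)/σ = (288 - 320)/16 = -2.0

z = -2.0


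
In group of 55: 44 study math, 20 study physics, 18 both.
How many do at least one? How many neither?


|A∪B| = 44+20-18 = 46
Neither = 55-46 = 9

At least one: 46; Neither: 9


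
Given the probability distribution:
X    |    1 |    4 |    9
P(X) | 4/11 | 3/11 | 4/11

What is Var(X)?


E[X] = 52/11
E[X²] = 376/11
Var(X) = E[X²] - (E[X])² = 376/11 - 2704/121 = 1432/121

Var(X) = 1432/121 ≈ 11.8347


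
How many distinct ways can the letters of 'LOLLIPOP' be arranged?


Letters: 8, freq: {'L': 3, 'O': 2, 'I': 1, 'P': 2}
8!/(3!×2!×1!×2!) = 40320/24 = 1680

1680


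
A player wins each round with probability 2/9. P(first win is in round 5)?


Geometric: P(X=5) = (1-p)^(k-1)×p = (7/9)^4×2/9 = 4802/59049

P(X=5) = 4802/59049 ≈ 8.13%


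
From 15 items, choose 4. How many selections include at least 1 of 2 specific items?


Complement: C(15,4) - C(13,4) = 1365 - 715 = 650

650


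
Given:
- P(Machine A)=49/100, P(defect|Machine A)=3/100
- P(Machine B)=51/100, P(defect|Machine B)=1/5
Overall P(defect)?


P(B) = Σ P(B|Aᵢ)×P(Aᵢ)
  3/100×49/100 = 147/10000
  1/5×51/100 = 51/500
Sum = 1167/10000

P(defect) = 1167/10000 ≈ 11.67%


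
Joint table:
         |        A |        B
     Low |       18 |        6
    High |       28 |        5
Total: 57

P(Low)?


P(Low) = (18+6)/57 = 24/57 = 8/19

P(Low) = 8/19 ≈ 42.11%


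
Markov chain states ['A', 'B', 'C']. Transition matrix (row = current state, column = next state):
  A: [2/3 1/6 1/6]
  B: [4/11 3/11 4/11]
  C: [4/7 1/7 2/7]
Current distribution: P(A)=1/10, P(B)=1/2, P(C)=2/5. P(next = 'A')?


P(next=A) = Σᵢ P(now=i)×P(i→A)
= 1/10×2/3 + 1/2×4/11 + 2/5×4/7
= 1/15 + 2/11 + 8/35 = 551/1155

P = 551/1155 ≈ 0.4771


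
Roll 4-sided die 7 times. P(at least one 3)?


P(no 3)^7 = (3/4)^7 = 2187/16384
P(≥1) = 1 - 2187/16384 = 14197/16384

P = 14197/16384 ≈ 86.65%


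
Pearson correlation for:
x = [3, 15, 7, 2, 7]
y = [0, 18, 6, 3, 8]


n=5, Σx=34, Σy=35, Σxy=374, Σx²=336, Σy²=433
r = (5×374 - 34×35)/√((5×336 - 34²)(5×433 - 35²))
= 680/√(524×940) = 680/√492560 ≈ 680/701.8262 ≈ 0.9689

r ≈ 0.9689


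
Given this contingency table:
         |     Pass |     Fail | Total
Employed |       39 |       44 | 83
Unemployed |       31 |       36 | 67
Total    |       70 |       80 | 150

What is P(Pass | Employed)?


P(Pass | Employed) = 39/(39+44) = 39/83

P(Pass|Employed) = 39/83 ≈ 46.99%


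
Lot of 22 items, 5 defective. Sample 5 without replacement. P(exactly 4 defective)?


Hypergeometric: C(5,4)×C(17,1)/C(22,5)
= 5×17/26334 = 85/26334

P(X=4) = 85/26334 ≈ 0.32%


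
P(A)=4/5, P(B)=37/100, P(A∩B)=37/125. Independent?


P(A)×P(B) = 37/125
P(A∩B) = 37/125
Equal ✓ → Independent

Yes, independent


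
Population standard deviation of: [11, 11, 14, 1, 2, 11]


Mean = 50/6 = 25/3
  (11-25/3)²=64/9
  (11-25/3)²=64/9
  (14-25/3)²=289/9
  (1-25/3)²=484/9
  (2-25/3)²=361/9
  (11-25/3)²=64/9
Σ(x-μ)² = 442/3
σ² = (442/3)/6 = 221/9

σ = √(221/9) ≈ 4.9554


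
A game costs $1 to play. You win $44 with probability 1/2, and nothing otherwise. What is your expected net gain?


E[gain] = (44-1)×1/2 + (-1)×1/2
= 43/2 - 1/2 = 21

Expected net gain = $21 ≈ $21.00


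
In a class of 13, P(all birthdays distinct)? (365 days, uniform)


P(all different) = Π(365-i)/365 for i=0..12
= (365/365)×(364/365)×...×(353/365)
= 0.805590

P ≈ 0.8056 ≈ 80.56%


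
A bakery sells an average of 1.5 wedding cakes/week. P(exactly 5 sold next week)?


Poisson(λ=1.5): P(X=5) = e^(-λ)×λ^k/k!
= e^(-1.5) × 1.5^5 / 5!
≈ 0.2231301601 × 7.59375 / 120 ≈ 0.014120

P(X=5) ≈ 0.014120 ≈ 1.41%


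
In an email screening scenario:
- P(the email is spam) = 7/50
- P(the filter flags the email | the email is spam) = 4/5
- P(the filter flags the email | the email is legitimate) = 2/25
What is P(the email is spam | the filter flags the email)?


Using Bayes' theorem:
P(A|B) = P(B|A)·P(A) / P(B)

P(the filter flags the email) = 4/5 × 7/50 + 2/25 × 43/50
= 14/125 + 43/625 = 113/625

P(the email is spam|the filter flags the email) = (14/125) / (113/625) = 70/113

P(the email is spam|the filter flags the email) = 70/113 ≈ 61.95%


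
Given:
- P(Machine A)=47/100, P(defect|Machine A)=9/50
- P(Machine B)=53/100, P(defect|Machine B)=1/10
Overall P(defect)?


P(B) = Σ P(B|Aᵢ)×P(Aᵢ)
  9/50×47/100 = 423/5000
  1/10×53/100 = 53/1000
Sum = 86/625

P(defect) = 86/625 ≈ 13.76%


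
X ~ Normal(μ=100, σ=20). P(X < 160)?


z = (160-100)/20 = 3.0
P(Z < 3.0) = 0.9987

P(X < 160) ≈ 0.9987


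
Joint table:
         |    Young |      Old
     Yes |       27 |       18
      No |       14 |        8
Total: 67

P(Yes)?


P(Yes) = (27+18)/67 = 45/67

P(Yes) = 45/67 ≈ 67.16%


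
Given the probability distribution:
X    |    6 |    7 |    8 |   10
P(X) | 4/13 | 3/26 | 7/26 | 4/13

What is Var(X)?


E[X] = 205/26
E[X²] = 1683/26
Var(X) = E[X²] - (E[X])² = 1683/26 - 42025/676 = 1733/676

Var(X) = 1733/676 ≈ 2.5636


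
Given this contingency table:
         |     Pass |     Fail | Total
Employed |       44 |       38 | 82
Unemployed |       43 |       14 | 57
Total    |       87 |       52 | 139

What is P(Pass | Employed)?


P(Pass | Employed) = 44/(44+38) = 44/82 = 22/41

P(Pass|Employed) = 22/41 ≈ 53.66%


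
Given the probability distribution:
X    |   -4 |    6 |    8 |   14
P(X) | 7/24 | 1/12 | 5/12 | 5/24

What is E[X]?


E[X] = Σ x·P(X=x)
= (-4)×(7/24) + (6)×(1/12) + (8)×(5/12) + (14)×(5/24)
= 67/12

E[X] = 67/12


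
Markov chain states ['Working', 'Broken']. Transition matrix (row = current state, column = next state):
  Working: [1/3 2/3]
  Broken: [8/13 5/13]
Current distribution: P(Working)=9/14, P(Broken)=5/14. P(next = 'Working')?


P(next=Working) = Σᵢ P(now=i)×P(i→Working)
= 9/14×1/3 + 5/14×8/13
= 3/14 + 20/91 = 79/182

P = 79/182 ≈ 0.4341


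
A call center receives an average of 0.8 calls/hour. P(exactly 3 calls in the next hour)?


Poisson(λ=0.8): P(X=3) = e^(-λ)×λ^k/k!
= e^(-0.8) × 0.8^3 / 3!
≈ 0.4493289641 × 0.512 / 6 ≈ 0.038343

P(X=3) ≈ 0.038343 ≈ 3.83%


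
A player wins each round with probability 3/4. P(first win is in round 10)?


Geometric: P(X=10) = (1-p)^(k-1)×p = (1/4)^9×3/4 = 3/1048576

P(X=10) = 3/1048576 ≈ 0.00%


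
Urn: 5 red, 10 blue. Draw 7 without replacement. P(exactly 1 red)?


Hypergeometric: C(5,1)×C(10,6)/C(15,7)
= 5×210/6435 = 70/429

P(X=1) = 70/429 ≈ 16.32%


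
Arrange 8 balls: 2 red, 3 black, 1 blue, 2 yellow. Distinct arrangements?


8!/(2!×3!×1!×2!) = 1680

1680


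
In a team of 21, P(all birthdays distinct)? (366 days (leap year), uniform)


P(all different) = Π(366-i)/366 for i=0..20
= (366/366)×(365/366)×...×(346/366)
= 0.557221

P ≈ 0.5572 ≈ 55.72%


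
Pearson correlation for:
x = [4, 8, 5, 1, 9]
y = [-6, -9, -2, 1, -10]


n=5, Σx=27, Σy=-26, Σxy=-195, Σx²=187, Σy²=222
r = (5×(-195) - 27×(-26))/√((5×187 - 27²)(5×222 - (-26)²))
= -273/√(206×434) = -273/√89404 ≈ -273/299.0050 ≈ -0.9130

r ≈ -0.9130


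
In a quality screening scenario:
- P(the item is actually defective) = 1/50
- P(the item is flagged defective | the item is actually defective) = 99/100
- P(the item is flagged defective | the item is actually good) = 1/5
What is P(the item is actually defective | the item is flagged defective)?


Using Bayes' theorem:
P(A|B) = P(B|A)·P(A) / P(B)

P(the item is flagged defective) = 99/100 × 1/50 + 1/5 × 49/50
= 99/5000 + 49/250 = 1079/5000

P(the item is actually defective|the item is flagged defective) = (99/5000) / (1079/5000) = 99/1079

P(the item is actually defective|the item is flagged defective) = 99/1079 ≈ 9.18%


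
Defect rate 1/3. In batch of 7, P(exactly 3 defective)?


Binomial: P(X=3) = C(7,3)×p^3×(1-p)^4
= 35 × 1/27 × 16/81 = 560/2187

P(X=3) = 560/2187 ≈ 25.61%


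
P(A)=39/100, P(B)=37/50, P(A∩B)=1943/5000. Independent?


P(A)×P(B) = 1443/5000
P(A∩B) = 1943/5000
Not equal → NOT independent

No, not independent


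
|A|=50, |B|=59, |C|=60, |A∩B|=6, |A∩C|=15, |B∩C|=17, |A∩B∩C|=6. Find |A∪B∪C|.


|A∪B∪C| = 50+59+60-6-15-17+6 = 137

|A∪B∪C| = 137


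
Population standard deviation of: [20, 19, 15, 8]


Mean = 62/4 = 31/2
  (20-31/2)²=81/4
  (19-31/2)²=49/4
  (15-31/2)²=1/4
  (8-31/2)²=225/4
Σ(x-μ)² = 89
σ² = 89/4

σ = √(89/4) ≈ 4.7170


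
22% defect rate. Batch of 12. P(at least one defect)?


P(all good) = (39/50)^12 = 12381557655576425121/244140625000000000000
P(≥1 defect) = 231759067344423574879/244140625000000000000

P = 231759067344423574879/244140625000000000000 ≈ 94.93%


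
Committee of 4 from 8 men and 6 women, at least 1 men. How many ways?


Count by #men:
  1M,3W: C(8,1)×C(6,3)=160
  2M,2W: C(8,2)×C(6,2)=420
  3M,1W: C(8,3)×C(6,1)=336
  4M,0W: C(8,4)×C(6,0)=70
Total = 986

986


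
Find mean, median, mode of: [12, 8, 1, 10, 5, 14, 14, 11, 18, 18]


Sorted: [1, 5, 8, 10, 11, 12, 14, 14, 18, 18]
Mean = 111/10
Median = 23/2
Freq: {12: 1, 8: 1, 1: 1, 10: 1, 5: 1, 14: 2, 11: 1, 18: 2}
Mode: [14, 18]

Mean=111/10, Median=23/2, Mode=[14, 18]


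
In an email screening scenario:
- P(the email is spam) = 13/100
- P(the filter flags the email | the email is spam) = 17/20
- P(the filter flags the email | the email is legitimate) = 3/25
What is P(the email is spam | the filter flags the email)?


Using Bayes' theorem:
P(A|B) = P(B|A)·P(A) / P(B)

P(the filter flags the email) = 17/20 × 13/100 + 3/25 × 87/100
= 221/2000 + 261/2500 = 2149/10000

P(the email is spam|the filter flags the email) = (221/2000) / (2149/10000) = 1105/2149

P(the email is spam|the filter flags the email) = 1105/2149 ≈ 51.42%


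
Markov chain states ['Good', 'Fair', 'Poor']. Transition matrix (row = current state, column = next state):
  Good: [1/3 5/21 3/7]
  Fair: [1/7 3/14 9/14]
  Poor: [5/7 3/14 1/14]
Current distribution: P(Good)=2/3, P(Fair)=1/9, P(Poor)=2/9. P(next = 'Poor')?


P(next=Poor) = Σᵢ P(now=i)×P(i→Poor)
= 2/3×3/7 + 1/9×9/14 + 2/9×1/14
= 2/7 + 1/14 + 1/63 = 47/126

P = 47/126 ≈ 0.3730


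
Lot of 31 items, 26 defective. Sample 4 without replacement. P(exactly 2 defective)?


Hypergeometric: C(26,2)×C(5,2)/C(31,4)
= 325×10/31465 = 650/6293

P(X=2) = 650/6293 ≈ 10.33%


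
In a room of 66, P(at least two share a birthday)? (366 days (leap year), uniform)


P(all different) = Π(366-i)/366 for i=0..65
= 0.001939
P(match) = 1 - 0.001939 = 0.998061

P ≈ 0.9981 ≈ 99.81%


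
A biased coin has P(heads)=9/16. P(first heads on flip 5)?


Geometric: P(X=5) = (1-p)^(k-1)×p = (7/16)^4×9/16 = 21609/1048576

P(X=5) = 21609/1048576 ≈ 2.06%


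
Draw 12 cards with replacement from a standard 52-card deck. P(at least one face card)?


P(not a face card) = 40/52 = 10/13
P(none in 12 draws) = (10/13)^12 = 1000000000000/23298085122481
P(≥1 face card) = 1 - 1000000000000/23298085122481 = 22298085122481/23298085122481

P = 22298085122481/23298085122481 ≈ 95.71%


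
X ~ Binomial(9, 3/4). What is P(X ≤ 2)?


P(X ≤ 2) = Σ P(X=i) for i=0..2
P(X=0) = 1/262144
P(X=1) = 27/262144
P(X=2) = 81/65536
Sum = 11/8192

P(X ≤ 2) = 11/8192 ≈ 0.13%


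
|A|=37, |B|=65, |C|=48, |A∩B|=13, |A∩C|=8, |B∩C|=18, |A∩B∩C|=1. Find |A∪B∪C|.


|A∪B∪C| = 37+65+48-13-8-18+1 = 112

|A∪B∪C| = 112


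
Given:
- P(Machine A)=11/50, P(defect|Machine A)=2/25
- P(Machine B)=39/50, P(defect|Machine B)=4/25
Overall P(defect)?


P(B) = Σ P(B|Aᵢ)×P(Aᵢ)
  2/25×11/50 = 11/625
  4/25×39/50 = 78/625
Sum = 89/625

P(defect) = 89/625 ≈ 14.24%


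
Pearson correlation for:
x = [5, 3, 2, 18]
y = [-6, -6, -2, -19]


n=4, Σx=28, Σy=-33, Σxy=-394, Σx²=362, Σy²=437
r = (4×(-394) - 28×(-33))/√((4×362 - 28²)(4×437 - (-33)²))
= -652/√(664×659) = -652/√437576 ≈ -652/661.4953 ≈ -0.9856

r ≈ -0.9856


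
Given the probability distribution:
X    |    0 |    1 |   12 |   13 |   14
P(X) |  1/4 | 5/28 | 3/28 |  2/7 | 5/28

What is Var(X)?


E[X] = 215/28
E[X²] = 2769/28
Var(X) = E[X²] - (E[X])² = 2769/28 - 46225/784 = 31307/784

Var(X) = 31307/784 ≈ 39.9324


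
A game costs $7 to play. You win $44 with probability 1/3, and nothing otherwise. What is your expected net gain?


E[gain] = (44-7)×1/3 + (-7)×2/3
= 37/3 - 14/3 = 23/3

Expected net gain = $23/3 ≈ $7.67


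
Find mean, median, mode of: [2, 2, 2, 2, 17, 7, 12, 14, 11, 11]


Sorted: [2, 2, 2, 2, 7, 11, 11, 12, 14, 17]
Mean = 80/10 = 8
Median = 9
Freq: {2: 4, 17: 1, 7: 1, 12: 1, 14: 1, 11: 2}
Mode: [2]

Mean=8, Median=9, Mode=2


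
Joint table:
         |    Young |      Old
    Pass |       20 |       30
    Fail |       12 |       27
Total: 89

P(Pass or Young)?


P(Pass∨Young) = P(Pass) + P(Young) - P(Pass∧Young)
= (50 + 32 - 20)/89 = 62/89

P = 62/89 ≈ 69.66%


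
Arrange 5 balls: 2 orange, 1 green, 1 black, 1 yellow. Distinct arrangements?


5!/(2!×1!×1!×1!) = 60

60


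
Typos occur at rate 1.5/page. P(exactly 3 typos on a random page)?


Poisson(λ=1.5): P(X=3) = e^(-λ)×λ^k/k!
= e^(-1.5) × 1.5^3 / 3!
≈ 0.2231301601 × 3.375 / 6 ≈ 0.125511

P(X=3) ≈ 0.125511 ≈ 12.55%


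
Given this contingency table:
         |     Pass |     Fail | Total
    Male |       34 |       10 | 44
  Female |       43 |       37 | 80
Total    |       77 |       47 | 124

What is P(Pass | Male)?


P(Pass | Male) = 34/(34+10) = 34/44 = 17/22

P(Pass|Male) = 17/22 ≈ 77.27%


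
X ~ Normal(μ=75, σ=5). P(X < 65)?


z = (65-75)/5 = -2.0
P(Z < -2.0) = 0.0228

P(X < 65) ≈ 0.0228


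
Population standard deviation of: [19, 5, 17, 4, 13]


Mean = 58/5
  (19-58/5)²=1369/25
  (5-58/5)²=1089/25
  (17-58/5)²=729/25
  (4-58/5)²=1444/25
  (13-58/5)²=49/25
Σ(x-μ)² = 936/5
σ² = (936/5)/5 = 936/25

σ = √(936/25) ≈ 6.1188


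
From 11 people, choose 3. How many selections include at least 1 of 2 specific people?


Complement: C(11,3) - C(9,3) = 165 - 84 = 81

81


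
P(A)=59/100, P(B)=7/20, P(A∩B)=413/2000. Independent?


P(A)×P(B) = 413/2000
P(A∩B) = 413/2000
Equal ✓ → Independent

Yes, independent


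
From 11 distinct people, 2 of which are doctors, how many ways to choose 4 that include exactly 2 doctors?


Choose 2 of the 2 doctors and 2 of the other 9 people:
C(2,2)×C(9,2) = 1×36 = 36

36


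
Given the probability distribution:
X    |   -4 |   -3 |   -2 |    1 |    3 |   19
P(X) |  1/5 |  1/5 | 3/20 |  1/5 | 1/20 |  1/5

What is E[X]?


E[X] = Σ x·P(X=x)
= (-4)×(1/5) + (-3)×(1/5) + (-2)×(3/20) + (1)×(1/5) + (3)×(1/20) + (19)×(1/5)
= 49/20

E[X] = 49/20


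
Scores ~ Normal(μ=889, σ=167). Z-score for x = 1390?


z = (x - μ)/σ = (1390 - 889)/167 = 3.0

z = 3.0


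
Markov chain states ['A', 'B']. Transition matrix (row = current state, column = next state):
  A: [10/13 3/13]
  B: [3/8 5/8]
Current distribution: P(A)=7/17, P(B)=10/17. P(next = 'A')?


P(next=A) = Σᵢ P(now=i)×P(i→A)
= 7/17×10/13 + 10/17×3/8
= 70/221 + 15/68 = 475/884

P = 475/884 ≈ 0.5373


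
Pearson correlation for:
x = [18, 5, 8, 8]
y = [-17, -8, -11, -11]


n=4, Σx=39, Σy=-47, Σxy=-522, Σx²=477, Σy²=595
r = (4×(-522) - 39×(-47))/√((4×477 - 39²)(4×595 - (-47)²))
= -255/√(387×171) = -255/√66177 ≈ -255/257.2489 ≈ -0.9913

r ≈ -0.9913


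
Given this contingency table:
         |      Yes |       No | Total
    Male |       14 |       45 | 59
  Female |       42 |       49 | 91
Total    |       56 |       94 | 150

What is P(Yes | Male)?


P(Yes | Male) = 14/(14+45) = 14/59

P(Yes|Male) = 14/59 ≈ 23.73%


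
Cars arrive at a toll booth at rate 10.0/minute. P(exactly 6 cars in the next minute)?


Poisson(λ=10.0): P(X=6) = e^(-λ)×λ^k/k!
= e^(-10.0) × 10.0^6 / 6!
≈ 4.539992976e-05 × 1000000 / 720 ≈ 0.063055

P(X=6) ≈ 0.063055 ≈ 6.31%


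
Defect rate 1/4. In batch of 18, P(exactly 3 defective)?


Binomial: P(X=3) = C(18,3)×p^3×(1-p)^15
= 816 × 1/64 × 14348907/1073741824 = 731794257/4294967296

P(X=3) = 731794257/4294967296 ≈ 17.04%


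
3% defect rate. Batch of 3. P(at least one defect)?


P(all good) = (97/100)^3 = 912673/1000000
P(≥1 defect) = 87327/1000000

P = 87327/1000000 ≈ 8.73%


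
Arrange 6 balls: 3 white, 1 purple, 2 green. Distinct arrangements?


6!/(3!×1!×2!) = 60

60


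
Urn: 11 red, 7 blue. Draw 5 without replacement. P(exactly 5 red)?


Hypergeometric: C(11,5)×C(7,0)/C(18,5)
= 462×1/8568 = 11/204

P(X=5) = 11/204 ≈ 5.39%


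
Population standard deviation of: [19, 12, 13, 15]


Mean = 59/4
  (19-59/4)²=289/16
  (12-59/4)²=121/16
  (13-59/4)²=49/16
  (15-59/4)²=1/16
Σ(x-μ)² = 115/4
σ² = (115/4)/4 = 115/16

σ = √(115/16) ≈ 2.6810


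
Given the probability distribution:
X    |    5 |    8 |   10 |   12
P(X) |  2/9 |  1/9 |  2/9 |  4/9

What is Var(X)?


E[X] = 86/9
E[X²] = 890/9
Var(X) = E[X²] - (E[X])² = 890/9 - 7396/81 = 614/81

Var(X) = 614/81 ≈ 7.5802


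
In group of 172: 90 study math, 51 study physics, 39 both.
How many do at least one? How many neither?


|A∪B| = 90+51-39 = 102
Neither = 172-102 = 70

At least one: 102; Neither: 70


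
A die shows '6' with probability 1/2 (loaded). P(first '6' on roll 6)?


Geometric: P(X=6) = (1-p)^(k-1)×p = (1/2)^5×1/2 = 1/64

P(X=6) = 1/64 ≈ 1.56%


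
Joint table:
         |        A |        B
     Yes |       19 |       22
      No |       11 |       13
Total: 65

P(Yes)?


P(Yes) = (19+22)/65 = 41/65

P(Yes) = 41/65 ≈ 63.08%


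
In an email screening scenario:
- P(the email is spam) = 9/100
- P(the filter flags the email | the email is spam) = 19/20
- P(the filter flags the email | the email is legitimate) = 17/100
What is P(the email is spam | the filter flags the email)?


Using Bayes' theorem:
P(A|B) = P(B|A)·P(A) / P(B)

P(the filter flags the email) = 19/20 × 9/100 + 17/100 × 91/100
= 171/2000 + 1547/10000 = 1201/5000

P(the email is spam|the filter flags the email) = (171/2000) / (1201/5000) = 855/2402

P(the email is spam|the filter flags the email) = 855/2402 ≈ 35.60%


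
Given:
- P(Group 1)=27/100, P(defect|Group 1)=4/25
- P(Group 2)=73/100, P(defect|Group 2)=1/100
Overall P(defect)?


P(B) = Σ P(B|Aᵢ)×P(Aᵢ)
  4/25×27/100 = 27/625
  1/100×73/100 = 73/10000
Sum = 101/2000

P(defect) = 101/2000 ≈ 5.05%


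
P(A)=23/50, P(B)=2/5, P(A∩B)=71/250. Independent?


P(A)×P(B) = 23/125
P(A∩B) = 71/250
Not equal → NOT independent

No, not independent


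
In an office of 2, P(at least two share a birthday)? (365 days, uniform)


P(all different) = Π(365-i)/365 for i=0..1
= 0.997260
P(match) = 1 - 0.997260 = 0.002740

P ≈ 0.0027 ≈ 0.27%


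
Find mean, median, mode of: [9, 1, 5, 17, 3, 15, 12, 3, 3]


Sorted: [1, 3, 3, 3, 5, 9, 12, 15, 17]
Mean = 68/9
Median = 5
Freq: {9: 1, 1: 1, 5: 1, 17: 1, 3: 3, 15: 1, 12: 1}
Mode: [3]

Mean=68/9, Median=5, Mode=3


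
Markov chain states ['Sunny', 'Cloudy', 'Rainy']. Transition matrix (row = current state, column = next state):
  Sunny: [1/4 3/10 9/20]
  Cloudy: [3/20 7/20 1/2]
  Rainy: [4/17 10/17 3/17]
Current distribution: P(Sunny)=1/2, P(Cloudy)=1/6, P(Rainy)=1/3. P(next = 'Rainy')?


P(next=Rainy) = Σᵢ P(now=i)×P(i→Rainy)
= 1/2×9/20 + 1/6×1/2 + 1/3×3/17
= 9/40 + 1/12 + 1/17 = 749/2040

P = 749/2040 ≈ 0.3672


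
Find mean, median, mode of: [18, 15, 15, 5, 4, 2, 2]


Sorted: [2, 2, 4, 5, 15, 15, 18]
Mean = 61/7
Median = 5
Freq: {18: 1, 15: 2, 5: 1, 4: 1, 2: 2}
Mode: [2, 15]

Mean=61/7, Median=5, Mode=[2, 15]


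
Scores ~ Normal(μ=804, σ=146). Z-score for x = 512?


z = (x - μ)/σ = (512 - 804)/146 = -2.0

z = -2.0


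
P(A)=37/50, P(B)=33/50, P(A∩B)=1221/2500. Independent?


P(A)×P(B) = 1221/2500
P(A∩B) = 1221/2500
Equal ✓ → Independent

Yes, independent


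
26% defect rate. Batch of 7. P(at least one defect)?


P(all good) = (37/50)^7 = 94931877133/781250000000
P(≥1 defect) = 686318122867/781250000000

P = 686318122867/781250000000 ≈ 87.85%


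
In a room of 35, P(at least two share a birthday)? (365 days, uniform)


P(all different) = Π(365-i)/365 for i=0..34
= 0.185617
P(match) = 1 - 0.185617 = 0.814383

P ≈ 0.8144 ≈ 81.44%


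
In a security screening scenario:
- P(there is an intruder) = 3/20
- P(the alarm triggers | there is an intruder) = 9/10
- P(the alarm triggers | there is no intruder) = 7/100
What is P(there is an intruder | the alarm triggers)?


Using Bayes' theorem:
P(A|B) = P(B|A)·P(A) / P(B)

P(the alarm triggers) = 9/10 × 3/20 + 7/100 × 17/20
= 27/200 + 119/2000 = 389/2000

P(there is an intruder|the alarm triggers) = (27/200) / (389/2000) = 270/389

P(there is an intruder|the alarm triggers) = 270/389 ≈ 69.41%


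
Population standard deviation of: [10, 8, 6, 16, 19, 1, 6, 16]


Mean = 82/8 = 41/4
  (10-41/4)²=1/16
  (8-41/4)²=81/16
  (6-41/4)²=289/16
  (16-41/4)²=529/16
  (19-41/4)²=1225/16
  (1-41/4)²=1369/16
  (6-41/4)²=289/16
  (16-41/4)²=529/16
Σ(x-μ)² = 539/2
σ² = (539/2)/8 = 539/16

σ = √(539/16) ≈ 5.8041


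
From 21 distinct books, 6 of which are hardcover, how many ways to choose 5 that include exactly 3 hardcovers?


Choose 3 of the 6 hardcovers and 2 of the other 15 books:
C(6,3)×C(15,2) = 20×105 = 2100

2100


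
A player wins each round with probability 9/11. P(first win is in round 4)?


Geometric: P(X=4) = (1-p)^(k-1)×p = (2/11)^3×9/11 = 72/14641

P(X=4) = 72/14641 ≈ 0.49%


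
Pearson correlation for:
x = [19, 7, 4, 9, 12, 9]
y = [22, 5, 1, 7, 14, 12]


n=6, Σx=60, Σy=61, Σxy=796, Σx²=732, Σy²=899
r = (6×796 - 60×61)/√((6×732 - 60²)(6×899 - 61²))
= 1116/√(792×1673) = 1116/√1325016 ≈ 1116/1151.0934 ≈ 0.9695

r ≈ 0.9695


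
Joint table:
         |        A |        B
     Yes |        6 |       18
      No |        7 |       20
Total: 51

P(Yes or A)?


P(Yes∨A) = P(Yes) + P(A) - P(Yes∧A)
= (24 + 13 - 6)/51 = 31/51

P = 31/51 ≈ 60.78%


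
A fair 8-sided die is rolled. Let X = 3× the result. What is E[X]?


E[die] = (1+8)/2 = 9/2
E[X] = 3 × 9/2 = 27/2

E[X] = 27/2


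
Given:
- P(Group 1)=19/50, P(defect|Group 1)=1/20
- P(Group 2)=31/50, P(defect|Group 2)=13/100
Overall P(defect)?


P(B) = Σ P(B|Aᵢ)×P(Aᵢ)
  1/20×19/50 = 19/1000
  13/100×31/50 = 403/5000
Sum = 249/2500

P(defect) = 249/2500 ≈ 9.96%


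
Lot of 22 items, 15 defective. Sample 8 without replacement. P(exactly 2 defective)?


Hypergeometric: C(15,2)×C(7,6)/C(22,8)
= 105×7/319770 = 49/21318

P(X=2) = 49/21318 ≈ 0.23%


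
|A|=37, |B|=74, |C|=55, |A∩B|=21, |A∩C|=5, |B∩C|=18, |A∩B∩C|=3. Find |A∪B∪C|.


|A∪B∪C| = 37+74+55-21-5-18+3 = 125

|A∪B∪C| = 125


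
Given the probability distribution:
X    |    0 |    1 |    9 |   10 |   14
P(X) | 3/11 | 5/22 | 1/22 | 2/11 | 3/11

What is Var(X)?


E[X] = 69/11
E[X²] = 831/11
Var(X) = E[X²] - (E[X])² = 831/11 - 4761/121 = 4380/121

Var(X) = 4380/121 ≈ 36.1983


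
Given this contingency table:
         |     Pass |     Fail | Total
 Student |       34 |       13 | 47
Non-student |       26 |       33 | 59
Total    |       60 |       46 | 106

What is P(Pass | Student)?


P(Pass | Student) = 34/(34+13) = 34/47

P(Pass|Student) = 34/47 ≈ 72.34%


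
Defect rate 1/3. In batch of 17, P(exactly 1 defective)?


Binomial: P(X=1) = C(17,1)×p^1×(1-p)^16
= 17 × 1/3 × 65536/43046721 = 1114112/129140163

P(X=1) = 1114112/129140163 ≈ 0.86%


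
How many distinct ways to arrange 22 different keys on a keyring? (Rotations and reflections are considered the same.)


Free circular arrangements: rotations and reflections both identified.
(n-1)!/2 = 21!/2 = 51090942171709440000/2 = 25545471085854720000

25545471085854720000


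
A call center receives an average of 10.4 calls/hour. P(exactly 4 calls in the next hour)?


Poisson(λ=10.4): P(X=4) = e^(-λ)×λ^k/k!
= e^(-10.4) × 10.4^4 / 4!
≈ 3.043248301e-05 × 11698.5856 / 24 ≈ 0.014834

P(X=4) ≈ 0.014834 ≈ 1.48%


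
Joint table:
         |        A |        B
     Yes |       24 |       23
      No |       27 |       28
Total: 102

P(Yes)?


P(Yes) = (24+23)/102 = 47/102

P(Yes) = 47/102 ≈ 46.08%


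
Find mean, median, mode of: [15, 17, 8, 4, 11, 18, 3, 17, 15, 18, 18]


Sorted: [3, 4, 8, 11, 15, 15, 17, 17, 18, 18, 18]
Mean = 144/11
Median = 15
Freq: {15: 2, 17: 2, 8: 1, 4: 1, 11: 1, 18: 3, 3: 1}
Mode: [18]

Mean=144/11, Median=15, Mode=18


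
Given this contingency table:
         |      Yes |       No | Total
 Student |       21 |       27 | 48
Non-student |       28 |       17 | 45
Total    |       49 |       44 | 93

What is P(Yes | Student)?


P(Yes | Student) = 21/(21+27) = 21/48 = 7/16

P(Yes|Student) = 7/16 ≈ 43.75%


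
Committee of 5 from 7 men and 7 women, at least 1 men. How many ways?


Count by #men:
  1M,4W: C(7,1)×C(7,4)=245
  2M,3W: C(7,2)×C(7,3)=735
  3M,2W: C(7,3)×C(7,2)=735
  4M,1W: C(7,4)×C(7,1)=245
  5M,0W: C(7,5)×C(7,0)=21
Total = 1981

1981


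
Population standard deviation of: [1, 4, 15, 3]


Mean = 23/4
  (1-23/4)²=361/16
  (4-23/4)²=49/16
  (15-23/4)²=1369/16
  (3-23/4)²=121/16
Σ(x-μ)² = 475/4
σ² = (475/4)/4 = 475/16

σ = √(475/16) ≈ 5.4486


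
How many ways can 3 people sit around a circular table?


Circular arrangements of 3 distinct objects: fix one position to break rotational symmetry.
(n-1)! = 2! = 2

2


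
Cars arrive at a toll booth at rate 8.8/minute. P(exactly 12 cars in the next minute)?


Poisson(λ=8.8): P(X=12) = e^(-λ)×λ^k/k!
= e^(-8.8) × 8.8^12 / 12!
≈ 0.0001507330751 × 215671155822 / 479001600 ≈ 0.067868

P(X=12) ≈ 0.067868 ≈ 6.79%


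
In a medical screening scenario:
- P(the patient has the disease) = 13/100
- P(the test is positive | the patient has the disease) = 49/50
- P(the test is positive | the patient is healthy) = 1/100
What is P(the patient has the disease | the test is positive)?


Using Bayes' theorem:
P(A|B) = P(B|A)·P(A) / P(B)

P(the test is positive) = 49/50 × 13/100 + 1/100 × 87/100
= 637/5000 + 87/10000 = 1361/10000

P(the patient has the disease|the test is positive) = (637/5000) / (1361/10000) = 1274/1361

P(the patient has the disease|the test is positive) = 1274/1361 ≈ 93.61%


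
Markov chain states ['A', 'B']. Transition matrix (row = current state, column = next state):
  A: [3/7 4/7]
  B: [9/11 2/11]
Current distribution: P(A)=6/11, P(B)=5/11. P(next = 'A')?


P(next=A) = Σᵢ P(now=i)×P(i→A)
= 6/11×3/7 + 5/11×9/11
= 18/77 + 45/121 = 513/847

P = 513/847 ≈ 0.6057


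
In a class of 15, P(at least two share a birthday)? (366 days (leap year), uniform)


P(all different) = Π(366-i)/366 for i=0..14
= 0.747702
P(match) = 1 - 0.747702 = 0.252298

P ≈ 0.2523 ≈ 25.23%


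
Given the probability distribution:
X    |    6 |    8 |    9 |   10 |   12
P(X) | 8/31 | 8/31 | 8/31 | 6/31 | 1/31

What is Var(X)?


E[X] = 256/31
E[X²] = 2192/31
Var(X) = E[X²] - (E[X])² = 2192/31 - 65536/961 = 2416/961

Var(X) = 2416/961 ≈ 2.5140


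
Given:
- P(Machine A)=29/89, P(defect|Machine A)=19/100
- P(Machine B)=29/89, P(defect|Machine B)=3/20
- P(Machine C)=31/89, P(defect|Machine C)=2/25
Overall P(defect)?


P(B) = Σ P(B|Aᵢ)×P(Aᵢ)
  19/100×29/89 = 551/8900
  3/20×29/89 = 87/1780
  2/25×31/89 = 62/2225
Sum = 617/4450

P(defect) = 617/4450 ≈ 13.87%


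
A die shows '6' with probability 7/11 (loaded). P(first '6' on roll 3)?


Geometric: P(X=3) = (1-p)^(k-1)×p = (4/11)^2×7/11 = 112/1331

P(X=3) = 112/1331 ≈ 8.41%


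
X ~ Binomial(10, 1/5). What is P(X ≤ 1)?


P(X ≤ 1) = Σ P(X=i) for i=0..1
P(X=0) = 1048576/9765625
P(X=1) = 524288/1953125
Sum = 3670016/9765625

P(X ≤ 1) = 3670016/9765625 ≈ 37.58%


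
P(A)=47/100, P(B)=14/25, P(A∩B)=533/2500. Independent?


P(A)×P(B) = 329/1250
P(A∩B) = 533/2500
Not equal → NOT independent

No, not independent


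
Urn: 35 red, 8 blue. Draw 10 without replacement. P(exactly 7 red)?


Hypergeometric: C(35,7)×C(8,3)/C(43,10)
= 6724520×56/1917334783 = 3164480/16112057

P(X=7) = 3164480/16112057 ≈ 19.64%


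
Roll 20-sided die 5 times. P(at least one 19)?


P(no 19)^5 = (19/20)^5 = 2476099/3200000
P(≥1) = 1 - 2476099/3200000 = 723901/3200000

P = 723901/3200000 ≈ 22.62%


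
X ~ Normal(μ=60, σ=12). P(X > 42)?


z = (42-60)/12 = -1.5
P(X > 42) = 1 - P(Z ≤ -1.5) = 1 - 0.0668 = 0.9332

P(X > 42) ≈ 0.9332


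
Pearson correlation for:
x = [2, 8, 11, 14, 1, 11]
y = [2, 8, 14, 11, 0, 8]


n=6, Σx=47, Σy=43, Σxy=464, Σx²=507, Σy²=449
r = (6×464 - 47×43)/√((6×507 - 47²)(6×449 - 43²))
= 763/√(833×845) = 763/√703885 ≈ 763/838.9785 ≈ 0.9094

r ≈ 0.9094


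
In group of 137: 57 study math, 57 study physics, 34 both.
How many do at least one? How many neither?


|A∪B| = 57+57-34 = 80
Neither = 137-80 = 57

At least one: 80; Neither: 57


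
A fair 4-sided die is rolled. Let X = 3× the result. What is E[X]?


E[die] = (1+4)/2 = 5/2
E[X] = 3 × 5/2 = 15/2

E[X] = 15/2


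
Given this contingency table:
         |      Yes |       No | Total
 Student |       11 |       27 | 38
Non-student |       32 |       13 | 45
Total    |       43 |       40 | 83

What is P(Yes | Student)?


P(Yes | Student) = 11/(11+27) = 11/38

P(Yes|Student) = 11/38 ≈ 28.95%


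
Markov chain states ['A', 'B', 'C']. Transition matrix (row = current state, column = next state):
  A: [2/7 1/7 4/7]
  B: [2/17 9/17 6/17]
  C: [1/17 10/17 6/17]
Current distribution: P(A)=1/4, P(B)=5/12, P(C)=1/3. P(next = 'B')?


P(next=B) = Σᵢ P(now=i)×P(i→B)
= 1/4×1/7 + 5/12×9/17 + 1/3×10/17
= 1/28 + 15/68 + 10/51 = 19/42

P = 19/42 ≈ 0.4524


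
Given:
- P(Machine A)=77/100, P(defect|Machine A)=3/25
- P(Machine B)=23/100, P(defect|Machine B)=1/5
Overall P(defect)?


P(B) = Σ P(B|Aᵢ)×P(Aᵢ)
  3/25×77/100 = 231/2500
  1/5×23/100 = 23/500
Sum = 173/1250

P(defect) = 173/1250 ≈ 13.84%


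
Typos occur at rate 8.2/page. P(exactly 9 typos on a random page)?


Poisson(λ=8.2): P(X=9) = e^(-λ)×λ^k/k!
= e^(-8.2) × 8.2^9 / 9!
≈ 0.00027465357 × 167619550.41 / 362880 ≈ 0.126866

P(X=9) ≈ 0.126866 ≈ 12.69%


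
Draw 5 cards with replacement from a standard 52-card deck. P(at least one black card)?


P(not a black card) = 26/52 = 1/2
P(none in 5 draws) = (1/2)^5 = 1/32
P(≥1 black card) = 1 - 1/32 = 31/32

P = 31/32 ≈ 96.88%


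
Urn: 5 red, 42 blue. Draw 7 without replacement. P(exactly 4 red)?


Hypergeometric: C(5,4)×C(42,3)/C(47,7)
= 5×11480/62891499 = 1400/1533939

P(X=4) = 1400/1533939 ≈ 0.09%


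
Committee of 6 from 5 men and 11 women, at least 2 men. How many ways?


Count by #men:
  2M,4W: C(5,2)×C(11,4)=3300
  3M,3W: C(5,3)×C(11,3)=1650
  4M,2W: C(5,4)×C(11,2)=275
  5M,1W: C(5,5)×C(11,1)=11
Total = 5236

5236


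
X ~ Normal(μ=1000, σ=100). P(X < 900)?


z = (900-1000)/100 = -1.0
P(Z < -1.0) = 0.1587

P(X < 900) ≈ 0.1587


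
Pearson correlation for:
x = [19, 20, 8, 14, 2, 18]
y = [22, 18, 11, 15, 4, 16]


n=6, Σx=81, Σy=86, Σxy=1372, Σx²=1349, Σy²=1426
r = (6×1372 - 81×86)/√((6×1349 - 81²)(6×1426 - 86²))
= 1266/√(1533×1160) = 1266/√1778280 ≈ 1266/1333.5217 ≈ 0.9494

r ≈ 0.9494


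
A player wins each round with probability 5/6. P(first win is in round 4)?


Geometric: P(X=4) = (1-p)^(k-1)×p = (1/6)^3×5/6 = 5/1296

P(X=4) = 5/1296 ≈ 0.39%


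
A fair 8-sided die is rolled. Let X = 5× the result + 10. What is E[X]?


E[die] = (1+8)/2 = 9/2
E[X] = 5×9/2 + 10 = 65/2

E[X] = 65/2
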